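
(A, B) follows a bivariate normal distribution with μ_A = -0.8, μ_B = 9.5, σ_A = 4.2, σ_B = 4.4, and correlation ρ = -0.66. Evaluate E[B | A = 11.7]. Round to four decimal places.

0.8571

For a bivariate normal, E[B | A=x] = μ_B + ρ·(σ_B/σ_A)·(x − μ_A).
E[B | A=11.7] = 9.5 + (-0.66)·(4.4/4.2)·(11.7 − (-0.8)) = 9.5 + (-0.69143)·(12.5) = 0.8571.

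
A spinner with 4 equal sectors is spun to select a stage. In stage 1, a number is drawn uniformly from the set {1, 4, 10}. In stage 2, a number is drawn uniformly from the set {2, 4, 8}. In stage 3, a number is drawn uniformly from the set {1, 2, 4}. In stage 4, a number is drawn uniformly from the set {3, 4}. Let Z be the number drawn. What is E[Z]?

E[Z | stage 1] = (1+4+10)/3 = 5.
E[Z | stage 2] = (2+4+8)/3 = 14/3.
E[Z | stage 3] = (1+2+4)/3 = 7/3.
E[Z | stage 4] = (3+4)/2 = 7/2.
E[Z] = (1/4)·(5) + (1/4)·(14/3) + (1/4)·(7/3) + (1/4)·(7/2) = 31/8.

31/8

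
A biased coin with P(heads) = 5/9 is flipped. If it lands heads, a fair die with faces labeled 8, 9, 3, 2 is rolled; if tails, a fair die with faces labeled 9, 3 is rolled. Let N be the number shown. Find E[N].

E[N | heads] = (8+9+3+2)/4 = 11/2.
E[N | tails] = (9+3)/2 = 6.
By the law of total expectation,
E[N] = (5/9)·(11/2) + (4/9)·(6) = 103/18.

103/18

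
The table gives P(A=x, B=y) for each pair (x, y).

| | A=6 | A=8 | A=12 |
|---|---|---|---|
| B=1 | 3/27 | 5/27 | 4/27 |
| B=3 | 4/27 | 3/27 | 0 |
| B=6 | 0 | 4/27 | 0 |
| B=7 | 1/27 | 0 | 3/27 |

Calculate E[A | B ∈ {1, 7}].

P(B ∈ {1, 7}) = 16/27.
Summing A·P(A=x,B=y) over the conditioning event gives 148/27.
E[A | B ∈ {1, 7}] = (148/27) / (16/27) = 37/4.

37/4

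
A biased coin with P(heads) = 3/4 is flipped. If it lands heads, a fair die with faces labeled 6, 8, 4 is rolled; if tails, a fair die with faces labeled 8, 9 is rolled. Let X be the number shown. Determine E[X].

53/8

E[X | heads] = (6+8+4)/3 = 6.
E[X | tails] = (8+9)/2 = 17/2.
By the law of total expectation,
E[X] = (3/4)·(6) + (1/4)·(17/2) = 53/8.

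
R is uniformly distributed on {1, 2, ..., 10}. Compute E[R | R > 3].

Given R > 3, R is equally likely to be any of {4, 5, 6, 7, 8, 9, 10}.
E[R | R > 3] = (4 + 5 + 6 + 7 + 8 + 9 + 10) / 7 = 7.

7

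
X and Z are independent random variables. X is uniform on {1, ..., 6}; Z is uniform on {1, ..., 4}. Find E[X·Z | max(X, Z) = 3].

P(max(X, Z) = 3) = 5/24.
Summing XZ·P(x,y) over outcomes with max(X, Z) = 3 gives 9/8.
E[X·Z | max(X, Z) = 3] = (9/8) / (5/24) = 27/5.

27/5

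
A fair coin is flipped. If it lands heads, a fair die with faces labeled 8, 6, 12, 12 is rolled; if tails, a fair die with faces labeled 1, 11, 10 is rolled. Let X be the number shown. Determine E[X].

E[X | heads] = (8+6+12+12)/4 = 19/2.
E[X | tails] = (1+11+10)/3 = 22/3.
By the law of total expectation,
E[X] = (1/2)·(19/2) + (1/2)·(22/3) = 101/12.

101/12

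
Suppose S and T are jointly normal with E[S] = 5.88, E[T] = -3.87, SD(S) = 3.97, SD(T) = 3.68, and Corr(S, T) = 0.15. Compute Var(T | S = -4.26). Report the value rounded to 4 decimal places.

13.2377

For a bivariate normal, Var(T | S=x) = σ_T²(1 − ρ²).
Var(T | S=-4.26) = (3.68)²·(1 − (0.15)²) = 13.5424·0.9775 = 13.2377.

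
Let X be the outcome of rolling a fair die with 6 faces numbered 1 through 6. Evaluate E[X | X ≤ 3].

Given X ≤ 3, X is equally likely to be any of {1, 2, 3}.
E[X | X ≤ 3] = (1 + 2 + 3) / 3 = 2.

2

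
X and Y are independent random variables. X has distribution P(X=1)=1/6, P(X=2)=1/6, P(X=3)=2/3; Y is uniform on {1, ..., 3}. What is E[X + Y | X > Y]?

13/3

P(X > Y) = 1/2.
Summing (X+Y)·P(x,y) over outcomes with X > Y gives 13/6.
E[X + Y | X > Y] = (13/6) / (1/2) = 13/3.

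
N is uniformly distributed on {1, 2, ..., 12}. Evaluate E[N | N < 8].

4

Given N < 8, N is equally likely to be any of {1, 2, 3, 4, 5, 6, 7}.
E[N | N < 8] = (1 + 2 + 3 + 4 + 5 + 6 + 7) / 7 = 4.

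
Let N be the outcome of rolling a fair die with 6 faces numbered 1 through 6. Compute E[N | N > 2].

Given N > 2, N is equally likely to be any of {3, 4, 5, 6}.
E[N | N > 2] = (3 + 4 + 5 + 6) / 4 = 9/2.

9/2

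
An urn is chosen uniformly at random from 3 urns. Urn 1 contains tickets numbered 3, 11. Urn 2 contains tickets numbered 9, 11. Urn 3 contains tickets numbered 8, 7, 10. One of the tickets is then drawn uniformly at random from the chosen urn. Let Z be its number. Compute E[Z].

E[Z | urn 1] = (3+11)/2 = 7.
E[Z | urn 2] = (9+11)/2 = 10.
E[Z | urn 3] = (8+7+10)/3 = 25/3.
E[Z] = (1/3)·(7) + (1/3)·(10) + (1/3)·(25/3) = 76/9.

76/9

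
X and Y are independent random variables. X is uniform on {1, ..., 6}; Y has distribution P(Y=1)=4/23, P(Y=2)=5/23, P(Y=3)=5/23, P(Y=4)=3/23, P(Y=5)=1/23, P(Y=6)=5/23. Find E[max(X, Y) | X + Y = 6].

P(X + Y = 6) = 3/23.
Summing max(X,Y)·P(x,y) over outcomes with X + Y = 6 gives 12/23.
E[max(X, Y) | X + Y = 6] = (12/23) / (3/23) = 4.

4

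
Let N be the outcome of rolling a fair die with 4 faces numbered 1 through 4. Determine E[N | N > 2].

7/2

Given N > 2, N is equally likely to be any of {3, 4}.
E[N | N > 2] = (3 + 4) / 2 = 7/2.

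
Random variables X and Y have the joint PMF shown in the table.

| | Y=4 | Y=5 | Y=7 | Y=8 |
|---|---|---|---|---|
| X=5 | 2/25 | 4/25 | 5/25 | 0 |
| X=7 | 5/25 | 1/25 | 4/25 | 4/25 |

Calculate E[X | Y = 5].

27/5

P(Y = 5) = 1/5.
Σ X·P over the event = 5·(4/25) + 7·(1/25) = 27/25.
E[X | Y = 5] = (27/25) / (1/5) = 27/5.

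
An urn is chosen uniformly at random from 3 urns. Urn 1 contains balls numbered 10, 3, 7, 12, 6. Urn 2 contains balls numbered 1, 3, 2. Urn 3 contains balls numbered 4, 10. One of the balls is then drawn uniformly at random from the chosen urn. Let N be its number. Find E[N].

E[N | urn 1] = (10+3+7+12+6)/5 = 38/5.
E[N | urn 2] = (1+3+2)/3 = 2.
E[N | urn 3] = (4+10)/2 = 7.
By the law of total expectation,
E[N] = (1/3)·(38/5) + (1/3)·(2) + (1/3)·(7) = 83/15.

83/15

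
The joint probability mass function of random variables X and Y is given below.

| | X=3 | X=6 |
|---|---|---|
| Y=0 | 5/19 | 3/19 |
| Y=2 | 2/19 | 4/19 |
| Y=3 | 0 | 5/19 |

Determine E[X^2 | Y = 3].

P(Y = 3) = 5/19.
Σ X^2·P over the event = 36·(5/19) = 180/19.
E[X^2 | Y = 3] = (180/19) / (5/19) = 36.

36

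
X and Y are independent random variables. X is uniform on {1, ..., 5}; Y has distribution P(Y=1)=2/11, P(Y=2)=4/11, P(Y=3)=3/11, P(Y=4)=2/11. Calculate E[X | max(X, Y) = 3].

12/5

P(max(X, Y) = 3) = 3/11.
Summing X·P(x,y) over outcomes with max(X, Y) = 3 gives 36/55.
E[X | max(X, Y) = 3] = (36/55) / (3/11) = 12/5.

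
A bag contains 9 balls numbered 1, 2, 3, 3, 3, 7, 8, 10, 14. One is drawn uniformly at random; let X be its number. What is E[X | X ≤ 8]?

P(X ≤ 8) = 7/9.
Σ over the event: 1·1/9 + 2·1/9 + 3·1/3 + 7·1/9 + 8·1/9 = 3.
E[X | X ≤ 8] = (3) / (7/9) = 27/7.

27/7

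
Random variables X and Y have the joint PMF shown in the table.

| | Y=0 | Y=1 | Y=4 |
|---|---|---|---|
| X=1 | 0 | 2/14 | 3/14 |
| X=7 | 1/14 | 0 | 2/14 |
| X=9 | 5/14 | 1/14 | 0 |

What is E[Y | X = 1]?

14/5

P(X = 1) = 5/14.
Σ Y·P over the event = 1·(2/14) + 4·(3/14) = 1.
E[Y | X = 1] = (1) / (5/14) = 14/5.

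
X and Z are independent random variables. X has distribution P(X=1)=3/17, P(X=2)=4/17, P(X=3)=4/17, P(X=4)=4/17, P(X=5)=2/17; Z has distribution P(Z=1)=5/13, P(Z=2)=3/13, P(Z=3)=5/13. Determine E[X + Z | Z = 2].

P(Z = 2) = 3/13.
Summing (X+Z)·P(x,y) over outcomes with Z = 2 gives 249/221.
E[X + Z | Z = 2] = (249/221) / (3/13) = 83/17.

83/17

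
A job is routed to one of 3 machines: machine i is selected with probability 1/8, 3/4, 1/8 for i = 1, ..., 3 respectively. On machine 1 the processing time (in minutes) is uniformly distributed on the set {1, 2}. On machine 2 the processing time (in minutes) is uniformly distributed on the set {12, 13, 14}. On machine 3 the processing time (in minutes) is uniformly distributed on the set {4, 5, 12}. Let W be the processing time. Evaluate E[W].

173/16

E[W | machine 1] = (1+2)/2 = 3/2.
E[W | machine 2] = (12+13+14)/3 = 13.
E[W | machine 3] = (4+5+12)/3 = 7.
By the law of total expectation,
E[W] = (1/8)·(3/2) + (3/4)·(13) + (1/8)·(7) = 173/16.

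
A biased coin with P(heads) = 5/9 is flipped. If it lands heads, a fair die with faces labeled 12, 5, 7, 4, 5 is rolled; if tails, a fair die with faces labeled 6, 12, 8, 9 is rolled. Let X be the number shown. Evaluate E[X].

68/9

E[X | heads] = (12+5+7+4+5)/5 = 33/5.
E[X | tails] = (6+12+8+9)/4 = 35/4.
E[X] = (5/9)·(33/5) + (4/9)·(35/4) = 68/9.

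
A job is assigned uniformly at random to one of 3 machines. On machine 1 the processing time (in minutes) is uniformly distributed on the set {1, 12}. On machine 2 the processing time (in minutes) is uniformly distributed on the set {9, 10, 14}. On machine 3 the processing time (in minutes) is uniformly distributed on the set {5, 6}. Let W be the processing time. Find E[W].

E[W | machine 1] = (1+12)/2 = 13/2.
E[W | machine 2] = (9+10+14)/3 = 11.
E[W | machine 3] = (5+6)/2 = 11/2.
E[W] = (1/3)·(13/2) + (1/3)·(11) + (1/3)·(11/2) = 23/3.

23/3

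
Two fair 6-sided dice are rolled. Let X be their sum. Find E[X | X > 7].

28/3

P(X > 7) = 5/12.
Σ over the event: 8·5/36 + 9·1/9 + 10·1/12 + 11·1/18 + 12·1/36 = 35/9.
E[X | X > 7] = (35/9) / (5/12) = 28/3.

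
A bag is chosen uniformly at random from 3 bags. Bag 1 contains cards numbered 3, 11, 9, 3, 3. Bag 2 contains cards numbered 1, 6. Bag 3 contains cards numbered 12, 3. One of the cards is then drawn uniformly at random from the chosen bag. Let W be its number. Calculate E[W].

E[W | bag 1] = (3+11+9+3+3)/5 = 29/5.
E[W | bag 2] = (1+6)/2 = 7/2.
E[W | bag 3] = (12+3)/2 = 15/2.
E[W] = (1/3)·(29/5) + (1/3)·(7/2) + (1/3)·(15/2) = 28/5.

28/5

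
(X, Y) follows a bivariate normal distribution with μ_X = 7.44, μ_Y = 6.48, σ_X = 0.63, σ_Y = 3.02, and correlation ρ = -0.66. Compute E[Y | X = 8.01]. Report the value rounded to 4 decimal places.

4.6766

For a bivariate normal, E[Y | X=x] = μ_Y + ρ·(σ_Y/σ_X)·(x − μ_X).
E[Y | X=8.01] = 6.48 + (-0.66)·(3.02/0.63)·(8.01 − (7.44)) = 6.48 + (-3.1638)·(0.57) = 4.6766.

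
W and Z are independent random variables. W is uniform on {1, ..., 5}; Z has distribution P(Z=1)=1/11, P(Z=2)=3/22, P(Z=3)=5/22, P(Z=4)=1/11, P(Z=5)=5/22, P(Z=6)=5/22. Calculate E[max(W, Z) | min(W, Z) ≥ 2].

P(min(W, Z) ≥ 2) = 8/11.
Summing max(W,Z)·P(x,y) over outcomes with min(W, Z) ≥ 2 gives 371/110.
E[max(W, Z) | min(W, Z) ≥ 2] = (371/110) / (8/11) = 371/80.

371/80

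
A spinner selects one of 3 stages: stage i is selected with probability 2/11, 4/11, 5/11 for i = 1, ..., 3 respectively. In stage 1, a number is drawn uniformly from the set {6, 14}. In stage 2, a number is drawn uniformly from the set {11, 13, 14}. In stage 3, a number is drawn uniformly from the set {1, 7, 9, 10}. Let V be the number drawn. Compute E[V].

E[V | stage 1] = (6+14)/2 = 10.
E[V | stage 2] = (11+13+14)/3 = 38/3.
E[V | stage 3] = (1+7+9+10)/4 = 27/4.
E[V] = (2/11)·(10) + (4/11)·(38/3) + (5/11)·(27/4) = 1253/132.

1253/132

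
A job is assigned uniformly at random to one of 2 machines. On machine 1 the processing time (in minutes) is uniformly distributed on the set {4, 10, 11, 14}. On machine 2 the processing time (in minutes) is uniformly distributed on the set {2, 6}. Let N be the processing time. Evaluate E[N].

E[N | machine 1] = (4+10+11+14)/4 = 39/4.
E[N | machine 2] = (2+6)/2 = 4.
By the law of total expectation,
E[N] = (1/2)·(39/4) + (1/2)·(4) = 55/8.

55/8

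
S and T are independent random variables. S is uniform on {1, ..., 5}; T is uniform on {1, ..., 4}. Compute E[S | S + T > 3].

56/17

P(S + T > 3) = 17/20.
Summing S·P(x,y) over outcomes with S + T > 3 gives 14/5.
E[S | S + T > 3] = (14/5) / (17/20) = 56/17.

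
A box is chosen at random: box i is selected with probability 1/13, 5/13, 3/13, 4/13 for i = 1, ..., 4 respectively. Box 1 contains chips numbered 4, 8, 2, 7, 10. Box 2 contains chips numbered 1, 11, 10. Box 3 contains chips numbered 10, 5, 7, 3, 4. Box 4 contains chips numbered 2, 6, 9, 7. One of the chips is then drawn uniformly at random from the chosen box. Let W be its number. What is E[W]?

1264/195

E[W | box 1] = (4+8+2+7+10)/5 = 31/5.
E[W | box 2] = (1+11+10)/3 = 22/3.
E[W | box 3] = (10+5+7+3+4)/5 = 29/5.
E[W | box 4] = (2+6+9+7)/4 = 6.
E[W] = (1/13)·(31/5) + (5/13)·(22/3) + (3/13)·(29/5) + (4/13)·(6) = 1264/195.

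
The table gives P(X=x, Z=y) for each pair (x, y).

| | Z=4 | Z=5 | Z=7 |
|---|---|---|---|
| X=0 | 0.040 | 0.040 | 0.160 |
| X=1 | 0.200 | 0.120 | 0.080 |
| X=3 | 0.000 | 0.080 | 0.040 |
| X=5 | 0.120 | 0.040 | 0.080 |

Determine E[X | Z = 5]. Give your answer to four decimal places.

P(Z = 5) = 0.280.
Σ X·P over the event = 0·(0.040) + 1·(0.120) + 3·(0.080) + 5·(0.040) = 0.560.
E[X | Z = 5] = (0.560) / (0.280) = 2.0000.

2.0000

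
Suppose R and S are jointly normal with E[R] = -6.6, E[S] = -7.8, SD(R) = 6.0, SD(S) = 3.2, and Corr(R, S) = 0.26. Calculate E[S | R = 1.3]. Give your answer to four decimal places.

For a bivariate normal, E[S | R=x] = μ_S + ρ·(σ_S/σ_R)·(x − μ_R).
E[S | R=1.3] = -7.8 + (0.26)·(3.2/6.0)·(1.3 − (-6.6)) = -7.8 + (0.13867)·(7.9) = -6.7045.

-6.7045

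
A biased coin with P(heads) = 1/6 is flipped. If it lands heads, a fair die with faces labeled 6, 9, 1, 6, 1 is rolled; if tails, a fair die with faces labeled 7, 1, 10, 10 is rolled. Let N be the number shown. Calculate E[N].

33/5

E[N | heads] = (6+9+1+6+1)/5 = 23/5.
E[N | tails] = (7+1+10+10)/4 = 7.
By the law of total expectation,
E[N] = (1/6)·(23/5) + (5/6)·(7) = 33/5.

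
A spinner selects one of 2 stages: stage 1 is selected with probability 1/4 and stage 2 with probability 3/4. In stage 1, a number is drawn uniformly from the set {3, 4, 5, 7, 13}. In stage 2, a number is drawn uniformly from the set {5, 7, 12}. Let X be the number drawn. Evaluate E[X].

38/5

E[X | stage 1] = (3+4+5+7+13)/5 = 32/5.
E[X | stage 2] = (5+7+12)/3 = 8.
By the law of total expectation,
E[X] = (1/4)·(32/5) + (3/4)·(8) = 38/5.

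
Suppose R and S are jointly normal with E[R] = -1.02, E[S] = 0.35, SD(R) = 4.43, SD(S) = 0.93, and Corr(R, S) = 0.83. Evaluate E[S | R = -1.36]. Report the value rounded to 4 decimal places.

0.2908

For a bivariate normal, E[S | R=x] = μ_S + ρ·(σ_S/σ_R)·(x − μ_R).
E[S | R=-1.36] = 0.35 + (0.83)·(0.93/4.43)·(-1.36 − (-1.02)) = 0.35 + (0.17424)·(-0.34) = 0.2908.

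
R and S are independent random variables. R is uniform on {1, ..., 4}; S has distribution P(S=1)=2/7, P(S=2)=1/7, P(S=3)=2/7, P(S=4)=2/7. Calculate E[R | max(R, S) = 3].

P(max(R, S) = 3) = 9/28.
Summing R·P(x,y) over outcomes with max(R, S) = 3 gives 3/4.
E[R | max(R, S) = 3] = (3/4) / (9/28) = 7/3.

7/3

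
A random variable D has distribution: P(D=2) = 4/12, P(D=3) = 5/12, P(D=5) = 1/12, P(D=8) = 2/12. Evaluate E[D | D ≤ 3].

23/9

P(D ≤ 3) = 3/4.
Σ over the event: 2·1/3 + 3·5/12 = 23/12.
E[D | D ≤ 3] = (23/12) / (3/4) = 23/9.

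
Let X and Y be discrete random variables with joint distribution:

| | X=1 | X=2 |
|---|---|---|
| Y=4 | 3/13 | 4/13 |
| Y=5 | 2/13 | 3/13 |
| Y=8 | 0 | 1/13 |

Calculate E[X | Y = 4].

P(Y = 4) = 7/13.
Σ X·P over the event = 1·(3/13) + 2·(4/13) = 11/13.
E[X | Y = 4] = (11/13) / (7/13) = 11/7.

11/7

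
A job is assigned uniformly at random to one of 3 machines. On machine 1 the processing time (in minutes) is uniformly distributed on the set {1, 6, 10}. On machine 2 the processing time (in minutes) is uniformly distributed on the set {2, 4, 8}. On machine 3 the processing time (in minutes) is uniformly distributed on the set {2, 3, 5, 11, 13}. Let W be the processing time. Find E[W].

257/45

E[W | machine 1] = (1+6+10)/3 = 17/3.
E[W | machine 2] = (2+4+8)/3 = 14/3.
E[W | machine 3] = (2+3+5+11+13)/5 = 34/5.
By the law of total expectation,
E[W] = (1/3)·(17/3) + (1/3)·(14/3) + (1/3)·(34/5) = 257/45.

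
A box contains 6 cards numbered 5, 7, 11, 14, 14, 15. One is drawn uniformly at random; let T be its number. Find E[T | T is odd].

P(T is odd) = 2/3.
Σ over the event: 5·1/6 + 7·1/6 + 11·1/6 + 15·1/6 = 19/3.
E[T | T is odd] = (19/3) / (2/3) = 19/2.

19/2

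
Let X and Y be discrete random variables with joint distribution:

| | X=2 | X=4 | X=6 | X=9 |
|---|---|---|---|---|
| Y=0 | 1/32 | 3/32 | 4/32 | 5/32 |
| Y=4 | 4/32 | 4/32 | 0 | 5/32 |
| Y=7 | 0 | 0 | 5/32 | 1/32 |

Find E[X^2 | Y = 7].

P(Y = 7) = 3/16.
Σ X^2·P over the event = 36·(5/32) + 81·(1/32) = 261/32.
E[X^2 | Y = 7] = (261/32) / (3/16) = 87/2.

87/2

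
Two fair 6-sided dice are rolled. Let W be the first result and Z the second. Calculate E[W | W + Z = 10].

Outcomes with W + Z = 10: (4,6), (5,5), (6,4), each with probability 1/36.
E[W | W + Z = 10] = (4 + 5 + 6) / 3 = 5.

5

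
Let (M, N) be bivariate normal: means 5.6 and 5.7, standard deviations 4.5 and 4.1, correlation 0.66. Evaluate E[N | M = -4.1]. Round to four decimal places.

-0.1329

For a bivariate normal, E[N | M=x] = μ_N + ρ·(σ_N/σ_M)·(x − μ_M).
E[N | M=-4.1] = 5.7 + (0.66)·(4.1/4.5)·(-4.1 − (5.6)) = 5.7 + (0.60133)·(-9.7) = -0.1329.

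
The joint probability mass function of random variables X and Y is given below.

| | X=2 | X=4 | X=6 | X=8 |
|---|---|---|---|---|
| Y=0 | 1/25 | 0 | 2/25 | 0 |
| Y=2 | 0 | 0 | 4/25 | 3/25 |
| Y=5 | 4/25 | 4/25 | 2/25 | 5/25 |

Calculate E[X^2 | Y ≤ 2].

P(Y ≤ 2) = 2/5.
Σ X^2·P over the event = 4·(1/25) + 36·(2/25) + 36·(4/25) + 64·(3/25) = 412/25.
E[X^2 | Y ≤ 2] = (412/25) / (2/5) = 206/5.

206/5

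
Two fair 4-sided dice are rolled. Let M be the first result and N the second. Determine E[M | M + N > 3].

P(M + N > 3) = 13/16.
Summing M·P(x,y) over outcomes with M + N > 3 gives 9/4.
E[M | M + N > 3] = (9/4) / (13/16) = 36/13.

36/13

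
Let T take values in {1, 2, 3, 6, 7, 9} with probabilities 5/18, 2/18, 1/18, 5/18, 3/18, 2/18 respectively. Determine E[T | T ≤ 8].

63/16

P(T ≤ 8) = 8/9.
Σ over the event: 1·5/18 + 2·1/9 + 3·1/18 + 6·5/18 + 7·1/6 = 7/2.
E[T | T ≤ 8] = (7/2) / (8/9) = 63/16.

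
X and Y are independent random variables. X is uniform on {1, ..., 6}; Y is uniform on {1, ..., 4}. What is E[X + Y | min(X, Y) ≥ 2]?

P(min(X, Y) ≥ 2) = 5/8.
Summing (X+Y)·P(x,y) over outcomes with min(X, Y) ≥ 2 gives 35/8.
E[X + Y | min(X, Y) ≥ 2] = (35/8) / (5/8) = 7.

7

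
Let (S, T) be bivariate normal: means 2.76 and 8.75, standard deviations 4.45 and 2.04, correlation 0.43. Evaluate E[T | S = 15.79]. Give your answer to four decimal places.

11.3185

The regression of T on S has slope ρ·σ_T/σ_S and passes through (μ_S, μ_T).
E[T | S=15.79] = 8.75 + (0.43)·(2.04/4.45)·(15.79 − (2.76)) = 8.75 + (0.19712)·(13.03) = 11.3185.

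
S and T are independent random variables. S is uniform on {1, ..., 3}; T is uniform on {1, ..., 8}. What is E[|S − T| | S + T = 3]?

1

Outcomes with S + T = 3: (1,2), (2,1), each with probability 1/24.
E[|S − T| | S + T = 3] = (1 + 1) / 2 = 1.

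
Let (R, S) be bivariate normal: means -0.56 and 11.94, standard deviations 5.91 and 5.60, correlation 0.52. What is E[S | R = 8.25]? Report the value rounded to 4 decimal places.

E[S | R=x] = μ_S + ρ(σ_S/σ_R)(x − μ_R) for jointly normal variables.
E[S | R=8.25] = 11.94 + (0.52)·(5.60/5.91)·(8.25 − (-0.56)) = 11.94 + (0.49272)·(8.81) = 16.2809.

16.2809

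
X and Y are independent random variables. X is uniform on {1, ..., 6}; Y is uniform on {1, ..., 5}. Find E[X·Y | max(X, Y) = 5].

125/9

P(max(X, Y) = 5) = 3/10.
Summing XY·P(x,y) over outcomes with max(X, Y) = 5 gives 25/6.
E[X·Y | max(X, Y) = 5] = (25/6) / (3/10) = 125/9.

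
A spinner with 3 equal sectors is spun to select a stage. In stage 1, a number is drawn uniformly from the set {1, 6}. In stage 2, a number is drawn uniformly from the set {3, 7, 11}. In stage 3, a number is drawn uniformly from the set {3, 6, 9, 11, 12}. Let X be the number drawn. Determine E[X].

187/30

E[X | stage 1] = (1+6)/2 = 7/2.
E[X | stage 2] = (3+7+11)/3 = 7.
E[X | stage 3] = (3+6+9+11+12)/5 = 41/5.
By the law of total expectation,
E[X] = (1/3)·(7/2) + (1/3)·(7) + (1/3)·(41/5) = 187/30.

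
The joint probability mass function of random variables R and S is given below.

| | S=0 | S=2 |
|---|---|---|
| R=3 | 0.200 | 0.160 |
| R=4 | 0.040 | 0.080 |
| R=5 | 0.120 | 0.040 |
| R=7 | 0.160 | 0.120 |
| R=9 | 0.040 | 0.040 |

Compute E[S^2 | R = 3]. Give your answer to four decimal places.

P(R = 3) = 0.360.
Summing S^2·P(R=x,S=y) over the conditioning event gives 0.640.
E[S^2 | R = 3] = (0.640) / (0.360) = 1.7778.

1.7778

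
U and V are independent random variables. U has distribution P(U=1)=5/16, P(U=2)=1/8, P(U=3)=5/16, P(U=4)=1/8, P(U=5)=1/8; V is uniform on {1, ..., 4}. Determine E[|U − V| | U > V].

49/26

P(U > V) = 13/32.
Summing |U−V|·P(x,y) over outcomes with U > V gives 49/64.
E[|U − V| | U > V] = (49/64) / (13/32) = 49/26.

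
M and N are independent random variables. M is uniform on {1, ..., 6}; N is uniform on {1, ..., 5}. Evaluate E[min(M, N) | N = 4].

P(N = 4) = 1/5.
Summing min(M,N)·P(x,y) over outcomes with N = 4 gives 3/5.
E[min(M, N) | N = 4] = (3/5) / (1/5) = 3.

3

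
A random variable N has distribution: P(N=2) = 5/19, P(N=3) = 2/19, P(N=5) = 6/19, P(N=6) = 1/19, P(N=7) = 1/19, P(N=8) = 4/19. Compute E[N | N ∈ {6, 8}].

38/5

P(N ∈ {6, 8}) = 5/19.
Σ over the event: 6·1/19 + 8·4/19 = 2.
E[N | N ∈ {6, 8}] = (2) / (5/19) = 38/5.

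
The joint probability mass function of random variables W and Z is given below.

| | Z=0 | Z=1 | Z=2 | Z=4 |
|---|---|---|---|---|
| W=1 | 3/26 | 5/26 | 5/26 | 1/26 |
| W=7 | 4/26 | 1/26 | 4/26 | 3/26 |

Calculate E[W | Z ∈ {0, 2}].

4

P(Z ∈ {0, 2}) = 8/13.
Σ W·P over the event = 1·(3/26) + 1·(5/26) + 7·(4/26) + 7·(4/26) = 32/13.
E[W | Z ∈ {0, 2}] = (32/13) / (8/13) = 4.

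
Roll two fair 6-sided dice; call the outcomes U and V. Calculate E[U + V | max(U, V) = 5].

Outcomes with max(U, V) = 5: (1,5), (2,5), (3,5), (4,5), (5,1), (5,2), (5,3), (5,4), (5,5), each with probability 1/36.
E[U + V | max(U, V) = 5] = (6 + 7 + 8 + 9 + 6 + 7 + 8 + 9 + 10) / 9 = 70/9.

70/9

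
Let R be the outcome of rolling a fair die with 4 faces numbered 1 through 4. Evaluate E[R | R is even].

3

Given R is even, R is equally likely to be any of {2, 4}.
E[R | R is even] = (2 + 4) / 2 = 3.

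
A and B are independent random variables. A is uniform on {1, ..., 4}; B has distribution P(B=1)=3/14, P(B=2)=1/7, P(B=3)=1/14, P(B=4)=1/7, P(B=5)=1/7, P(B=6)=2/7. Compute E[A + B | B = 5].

15/2

P(B = 5) = 1/7.
Summing (A+B)·P(x,y) over outcomes with B = 5 gives 15/14.
E[A + B | B = 5] = (15/14) / (1/7) = 15/2.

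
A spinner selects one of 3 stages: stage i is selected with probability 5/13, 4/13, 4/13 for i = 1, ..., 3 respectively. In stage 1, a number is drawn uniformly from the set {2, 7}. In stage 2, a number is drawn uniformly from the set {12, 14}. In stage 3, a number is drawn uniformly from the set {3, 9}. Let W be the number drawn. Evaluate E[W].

E[W | stage 1] = (2+7)/2 = 9/2.
E[W | stage 2] = (12+14)/2 = 13.
E[W | stage 3] = (3+9)/2 = 6.
E[W] = (5/13)·(9/2) + (4/13)·(13) + (4/13)·(6) = 197/26.

197/26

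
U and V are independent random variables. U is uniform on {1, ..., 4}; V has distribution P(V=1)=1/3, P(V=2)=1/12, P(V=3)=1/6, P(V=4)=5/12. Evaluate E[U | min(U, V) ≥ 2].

P(min(U, V) ≥ 2) = 1/2.
Summing U·P(x,y) over outcomes with min(U, V) ≥ 2 gives 3/2.
E[U | min(U, V) ≥ 2] = (3/2) / (1/2) = 3.

3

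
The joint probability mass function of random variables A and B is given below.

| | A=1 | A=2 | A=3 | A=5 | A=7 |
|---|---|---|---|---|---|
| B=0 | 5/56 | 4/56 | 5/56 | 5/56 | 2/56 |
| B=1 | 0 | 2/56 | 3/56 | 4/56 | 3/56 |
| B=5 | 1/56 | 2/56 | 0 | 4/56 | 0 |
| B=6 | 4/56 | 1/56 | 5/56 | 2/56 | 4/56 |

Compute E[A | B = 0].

P(B = 0) = 3/8.
Summing A·P(A=x,B=y) over the conditioning event gives 67/56.
E[A | B = 0] = (67/56) / (3/8) = 67/21.

67/21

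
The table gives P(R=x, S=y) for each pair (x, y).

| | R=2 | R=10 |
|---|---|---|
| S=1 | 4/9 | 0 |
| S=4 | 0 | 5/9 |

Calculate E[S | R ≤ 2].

1

P(R ≤ 2) = 4/9.
Σ S·P over the event = 1·(4/9) = 4/9.
E[S | R ≤ 2] = (4/9) / (4/9) = 1.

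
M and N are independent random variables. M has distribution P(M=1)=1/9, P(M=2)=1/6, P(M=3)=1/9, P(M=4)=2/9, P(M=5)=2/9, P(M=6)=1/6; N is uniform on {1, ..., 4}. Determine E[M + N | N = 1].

P(N = 1) = 1/4.
Summing (M+N)·P(x,y) over outcomes with N = 1 gives 43/36.
E[M + N | N = 1] = (43/36) / (1/4) = 43/9.

43/9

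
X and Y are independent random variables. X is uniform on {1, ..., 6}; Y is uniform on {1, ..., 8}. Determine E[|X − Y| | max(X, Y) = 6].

30/11

P(max(X, Y) = 6) = 11/48.
Summing |X−Y|·P(x,y) over outcomes with max(X, Y) = 6 gives 5/8.
E[|X − Y| | max(X, Y) = 6] = (5/8) / (11/48) = 30/11.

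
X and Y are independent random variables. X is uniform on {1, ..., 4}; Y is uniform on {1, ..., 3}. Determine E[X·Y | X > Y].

Outcomes with X > Y: (2,1), (3,1), (3,2), (4,1), (4,2), (4,3), each with probability 1/12.
E[X·Y | X > Y] = (2 + 3 + 6 + 4 + 8 + 12) / 6 = 35/6.

35/6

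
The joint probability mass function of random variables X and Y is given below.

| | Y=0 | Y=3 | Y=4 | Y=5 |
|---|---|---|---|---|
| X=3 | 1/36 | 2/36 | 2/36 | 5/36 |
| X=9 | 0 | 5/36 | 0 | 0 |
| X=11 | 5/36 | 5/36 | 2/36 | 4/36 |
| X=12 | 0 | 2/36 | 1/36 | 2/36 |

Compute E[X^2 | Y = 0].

P(Y = 0) = 1/6.
Σ X^2·P over the event = 9·(1/36) + 121·(5/36) = 307/18.
E[X^2 | Y = 0] = (307/18) / (1/6) = 307/3.

307/3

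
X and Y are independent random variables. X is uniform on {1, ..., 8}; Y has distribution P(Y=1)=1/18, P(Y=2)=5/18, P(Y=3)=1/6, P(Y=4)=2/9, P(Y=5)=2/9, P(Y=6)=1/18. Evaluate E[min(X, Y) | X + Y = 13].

P(X + Y = 13) = 5/144.
Summing min(X,Y)·P(x,y) over outcomes with X + Y = 13 gives 13/72.
E[min(X, Y) | X + Y = 13] = (13/72) / (5/144) = 26/5.

26/5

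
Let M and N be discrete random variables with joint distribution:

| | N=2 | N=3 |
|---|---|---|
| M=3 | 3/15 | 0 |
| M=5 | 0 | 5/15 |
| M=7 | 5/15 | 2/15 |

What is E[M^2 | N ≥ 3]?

223/7

P(N ≥ 3) = 7/15.
Σ M^2·P over the event = 25·(5/15) + 49·(2/15) = 223/15.
E[M^2 | N ≥ 3] = (223/15) / (7/15) = 223/7.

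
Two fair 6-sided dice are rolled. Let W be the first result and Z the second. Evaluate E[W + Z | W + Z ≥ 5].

116/15

P(W + Z ≥ 5) = 5/6.
Summing (W+Z)·P(x,y) over outcomes with W + Z ≥ 5 gives 58/9.
E[W + Z | W + Z ≥ 5] = (58/9) / (5/6) = 116/15.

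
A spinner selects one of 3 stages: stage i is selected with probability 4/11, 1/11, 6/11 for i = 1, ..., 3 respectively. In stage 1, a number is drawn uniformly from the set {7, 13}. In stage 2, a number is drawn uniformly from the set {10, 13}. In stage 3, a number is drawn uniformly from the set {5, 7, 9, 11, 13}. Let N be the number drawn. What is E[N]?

211/22

E[N | stage 1] = (7+13)/2 = 10.
E[N | stage 2] = (10+13)/2 = 23/2.
E[N | stage 3] = (5+7+9+11+13)/5 = 9.
E[N] = (4/11)·(10) + (1/11)·(23/2) + (6/11)·(9) = 211/22.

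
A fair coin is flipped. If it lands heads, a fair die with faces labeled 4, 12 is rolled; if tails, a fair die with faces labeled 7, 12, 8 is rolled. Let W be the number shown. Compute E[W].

17/2

E[W | heads] = (4+12)/2 = 8.
E[W | tails] = (7+12+8)/3 = 9.
By the law of total expectation,
E[W] = (1/2)·(8) + (1/2)·(9) = 17/2.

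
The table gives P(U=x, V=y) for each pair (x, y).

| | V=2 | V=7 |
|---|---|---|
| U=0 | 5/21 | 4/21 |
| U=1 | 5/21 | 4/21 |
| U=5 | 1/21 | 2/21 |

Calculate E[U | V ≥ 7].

P(V ≥ 7) = 10/21.
Σ U·P over the event = 0·(4/21) + 1·(4/21) + 5·(2/21) = 2/3.
E[U | V ≥ 7] = (2/3) / (10/21) = 7/5.

7/5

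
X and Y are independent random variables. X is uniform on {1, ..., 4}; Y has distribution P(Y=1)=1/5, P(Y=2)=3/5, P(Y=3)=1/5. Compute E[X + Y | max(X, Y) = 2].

24/7

P(max(X, Y) = 2) = 7/20.
Summing (X+Y)·P(x,y) over outcomes with max(X, Y) = 2 gives 6/5.
E[X + Y | max(X, Y) = 2] = (6/5) / (7/20) = 24/7.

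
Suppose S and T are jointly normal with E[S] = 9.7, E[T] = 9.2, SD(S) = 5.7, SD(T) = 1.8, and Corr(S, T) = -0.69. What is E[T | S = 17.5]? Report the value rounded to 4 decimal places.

For a bivariate normal, E[T | S=x] = μ_T + ρ·(σ_T/σ_S)·(x − μ_S).
E[T | S=17.5] = 9.2 + (-0.69)·(1.8/5.7)·(17.5 − (9.7)) = 9.2 + (-0.217895)·(7.8) = 7.5004.

7.5004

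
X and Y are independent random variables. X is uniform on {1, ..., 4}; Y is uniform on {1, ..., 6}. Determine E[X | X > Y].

Outcomes with X > Y: (2,1), (3,1), (3,2), (4,1), (4,2), (4,3), each with probability 1/24.
E[X | X > Y] = (2 + 3 + 3 + 4 + 4 + 4) / 6 = 10/3.

10/3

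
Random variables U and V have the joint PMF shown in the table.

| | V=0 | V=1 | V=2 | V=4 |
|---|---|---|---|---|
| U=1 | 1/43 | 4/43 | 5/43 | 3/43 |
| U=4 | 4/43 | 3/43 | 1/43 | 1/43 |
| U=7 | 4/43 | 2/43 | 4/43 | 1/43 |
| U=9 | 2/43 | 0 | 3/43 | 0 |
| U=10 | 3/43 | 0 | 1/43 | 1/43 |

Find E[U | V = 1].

10/3

P(V = 1) = 9/43.
Summing U·P(U=x,V=y) over the conditioning event gives 30/43.
E[U | V = 1] = (30/43) / (9/43) = 10/3.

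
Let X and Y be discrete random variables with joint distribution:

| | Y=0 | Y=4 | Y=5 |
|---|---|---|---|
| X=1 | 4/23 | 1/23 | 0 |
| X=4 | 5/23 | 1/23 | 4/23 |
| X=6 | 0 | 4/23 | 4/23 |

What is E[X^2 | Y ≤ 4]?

P(Y ≤ 4) = 15/23.
Σ X^2·P over the event = 1·(4/23) + 1·(1/23) + 16·(5/23) + 16·(1/23) + 36·(4/23) = 245/23.
E[X^2 | Y ≤ 4] = (245/23) / (15/23) = 49/3.

49/3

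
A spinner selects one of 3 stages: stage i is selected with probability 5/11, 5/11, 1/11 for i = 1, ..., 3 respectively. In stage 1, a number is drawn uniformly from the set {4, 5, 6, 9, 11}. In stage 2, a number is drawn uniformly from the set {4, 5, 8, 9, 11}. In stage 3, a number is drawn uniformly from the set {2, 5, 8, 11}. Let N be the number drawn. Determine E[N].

E[N | stage 1] = (4+5+6+9+11)/5 = 7.
E[N | stage 2] = (4+5+8+9+11)/5 = 37/5.
E[N | stage 3] = (2+5+8+11)/4 = 13/2.
E[N] = (5/11)·(7) + (5/11)·(37/5) + (1/11)·(13/2) = 157/22.

157/22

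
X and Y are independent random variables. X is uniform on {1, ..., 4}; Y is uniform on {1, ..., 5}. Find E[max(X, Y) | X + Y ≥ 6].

Outcomes with X + Y ≥ 6: (1,5), (2,4), (2,5), (3,3), (3,4), (3,5), (4,2), (4,3), (4,4), (4,5), each with probability 1/20.
E[max(X, Y) | X + Y ≥ 6] = (5 + 4 + 5 + 3 + 4 + 5 + 4 + 4 + 4 + 5) / 10 = 43/10.

43/10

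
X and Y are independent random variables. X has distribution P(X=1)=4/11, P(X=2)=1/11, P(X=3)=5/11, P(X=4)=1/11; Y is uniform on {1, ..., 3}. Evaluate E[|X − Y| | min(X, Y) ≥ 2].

9/14

P(min(X, Y) ≥ 2) = 14/33.
Summing |X−Y|·P(x,y) over outcomes with min(X, Y) ≥ 2 gives 3/11.
E[|X − Y| | min(X, Y) ≥ 2] = (3/11) / (14/33) = 9/14.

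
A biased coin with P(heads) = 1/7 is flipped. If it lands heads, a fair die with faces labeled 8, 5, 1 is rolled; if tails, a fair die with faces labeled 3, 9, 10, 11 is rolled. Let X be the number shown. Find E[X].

325/42

E[X | heads] = (8+5+1)/3 = 14/3.
E[X | tails] = (3+9+10+11)/4 = 33/4.
E[X] = (1/7)·(14/3) + (6/7)·(33/4) = 325/42.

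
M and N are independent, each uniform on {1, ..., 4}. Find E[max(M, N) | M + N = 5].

P(M + N = 5) = 1/4.
Summing max(M,N)·P(x,y) over outcomes with M + N = 5 gives 7/8.
E[max(M, N) | M + N = 5] = (7/8) / (1/4) = 7/2.

7/2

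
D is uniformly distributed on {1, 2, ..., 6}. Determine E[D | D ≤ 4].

5/2

Given D ≤ 4, D is equally likely to be any of {1, 2, 3, 4}.
E[D | D ≤ 4] = (1 + 2 + 3 + 4) / 4 = 5/2.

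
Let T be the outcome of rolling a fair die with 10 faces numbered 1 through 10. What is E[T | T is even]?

Given T is even, T is equally likely to be any of {2, 4, 6, 8, 10}.
E[T | T is even] = (2 + 4 + 6 + 8 + 10) / 5 = 6.

6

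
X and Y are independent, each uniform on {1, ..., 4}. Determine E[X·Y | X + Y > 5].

Outcomes with X + Y > 5: (2,4), (3,3), (3,4), (4,2), (4,3), (4,4), each with probability 1/16.
E[X·Y | X + Y > 5] = (8 + 9 + 12 + 8 + 12 + 16) / 6 = 65/6.

65/6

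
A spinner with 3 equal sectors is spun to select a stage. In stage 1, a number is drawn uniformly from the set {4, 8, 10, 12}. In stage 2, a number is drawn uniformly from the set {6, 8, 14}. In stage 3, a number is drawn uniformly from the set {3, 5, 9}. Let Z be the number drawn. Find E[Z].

E[Z | stage 1] = (4+8+10+12)/4 = 17/2.
E[Z | stage 2] = (6+8+14)/3 = 28/3.
E[Z | stage 3] = (3+5+9)/3 = 17/3.
E[Z] = (1/3)·(17/2) + (1/3)·(28/3) + (1/3)·(17/3) = 47/6.

47/6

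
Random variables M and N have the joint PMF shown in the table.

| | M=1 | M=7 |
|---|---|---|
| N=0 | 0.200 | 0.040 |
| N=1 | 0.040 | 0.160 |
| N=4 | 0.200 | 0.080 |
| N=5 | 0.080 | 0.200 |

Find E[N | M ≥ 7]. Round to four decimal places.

3.0833

P(M ≥ 7) = 0.480.
Summing N·P(M=x,N=y) over the conditioning event gives 1.480.
E[N | M ≥ 7] = (1.480) / (0.480) = 3.0833.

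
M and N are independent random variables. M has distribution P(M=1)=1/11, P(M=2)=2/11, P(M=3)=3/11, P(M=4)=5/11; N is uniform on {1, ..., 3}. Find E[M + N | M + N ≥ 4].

P(M + N ≥ 4) = 29/33.
Summing (M+N)·P(x,y) over outcomes with M + N ≥ 4 gives 157/33.
E[M + N | M + N ≥ 4] = (157/33) / (29/33) = 157/29.

157/29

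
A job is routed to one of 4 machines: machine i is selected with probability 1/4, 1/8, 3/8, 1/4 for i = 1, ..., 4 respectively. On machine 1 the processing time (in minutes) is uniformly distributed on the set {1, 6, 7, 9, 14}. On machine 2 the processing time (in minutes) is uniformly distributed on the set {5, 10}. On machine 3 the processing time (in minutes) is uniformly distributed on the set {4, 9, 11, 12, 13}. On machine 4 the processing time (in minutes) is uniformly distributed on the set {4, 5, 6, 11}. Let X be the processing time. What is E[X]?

647/80

E[X | machine 1] = (1+6+7+9+14)/5 = 37/5.
E[X | machine 2] = (5+10)/2 = 15/2.
E[X | machine 3] = (4+9+11+12+13)/5 = 49/5.
E[X | machine 4] = (4+5+6+11)/4 = 13/2.
E[X] = (1/4)·(37/5) + (1/8)·(15/2) + (3/8)·(49/5) + (1/4)·(13/2) = 647/80.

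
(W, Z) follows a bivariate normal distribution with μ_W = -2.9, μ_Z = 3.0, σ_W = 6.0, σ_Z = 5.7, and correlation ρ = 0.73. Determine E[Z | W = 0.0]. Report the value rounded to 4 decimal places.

E[Z | W=x] = μ_Z + ρ(σ_Z/σ_W)(x − μ_W) for jointly normal variables.
E[Z | W=0.0] = 3.0 + (0.73)·(5.7/6.0)·(0.0 − (-2.9)) = 3.0 + (0.6935)·(2.9) = 5.0112.

5.0112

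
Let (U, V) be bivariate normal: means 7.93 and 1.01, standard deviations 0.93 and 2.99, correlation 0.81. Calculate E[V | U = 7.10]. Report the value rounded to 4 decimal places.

For a bivariate normal, E[V | U=x] = μ_V + ρ·(σ_V/σ_U)·(x − μ_U).
E[V | U=7.10] = 1.01 + (0.81)·(2.99/0.93)·(7.10 − (7.93)) = 1.01 + (2.6042)·(-0.83) = -1.1515.

-1.1515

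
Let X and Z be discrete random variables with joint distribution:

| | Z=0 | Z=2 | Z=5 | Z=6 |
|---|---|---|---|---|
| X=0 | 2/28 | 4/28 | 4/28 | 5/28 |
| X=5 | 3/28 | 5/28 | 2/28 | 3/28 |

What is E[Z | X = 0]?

P(X = 0) = 15/28.
Σ Z·P over the event = 0·(2/28) + 2·(4/28) + 5·(4/28) + 6·(5/28) = 29/14.
E[Z | X = 0] = (29/14) / (15/28) = 58/15.

58/15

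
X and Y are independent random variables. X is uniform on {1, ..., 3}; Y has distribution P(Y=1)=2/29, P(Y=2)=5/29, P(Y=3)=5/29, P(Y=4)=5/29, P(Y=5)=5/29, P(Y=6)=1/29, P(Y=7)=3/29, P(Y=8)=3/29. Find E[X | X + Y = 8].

20/9

P(X + Y = 8) = 3/29.
Summing X·P(x,y) over outcomes with X + Y = 8 gives 20/87.
E[X | X + Y = 8] = (20/87) / (3/29) = 20/9.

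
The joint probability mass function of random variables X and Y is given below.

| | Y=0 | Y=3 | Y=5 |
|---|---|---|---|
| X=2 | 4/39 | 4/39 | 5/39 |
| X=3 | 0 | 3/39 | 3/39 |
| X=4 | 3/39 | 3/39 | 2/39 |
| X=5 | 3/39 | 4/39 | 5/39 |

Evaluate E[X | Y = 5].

P(Y = 5) = 5/13.
Σ X·P over the event = 2·(5/39) + 3·(3/39) + 4·(2/39) + 5·(5/39) = 4/3.
E[X | Y = 5] = (4/3) / (5/13) = 52/15.

52/15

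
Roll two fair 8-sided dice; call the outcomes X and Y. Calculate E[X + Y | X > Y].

P(X > Y) = 7/16.
Summing (X+Y)·P(x,y) over outcomes with X > Y gives 63/16.
E[X + Y | X > Y] = (63/16) / (7/16) = 9.

9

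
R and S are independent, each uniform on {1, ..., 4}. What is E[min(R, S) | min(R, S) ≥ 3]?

13/4

P(min(R, S) ≥ 3) = 1/4.
Summing min(R,S)·P(x,y) over outcomes with min(R, S) ≥ 3 gives 13/16.
E[min(R, S) | min(R, S) ≥ 3] = (13/16) / (1/4) = 13/4.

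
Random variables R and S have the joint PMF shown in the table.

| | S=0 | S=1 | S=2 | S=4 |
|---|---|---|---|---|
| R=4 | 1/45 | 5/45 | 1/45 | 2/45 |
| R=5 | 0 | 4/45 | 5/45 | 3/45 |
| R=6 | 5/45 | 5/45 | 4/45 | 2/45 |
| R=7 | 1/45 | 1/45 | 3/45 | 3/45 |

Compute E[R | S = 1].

P(S = 1) = 1/3.
Σ R·P over the event = 4·(5/45) + 5·(4/45) + 6·(5/45) + 7·(1/45) = 77/45.
E[R | S = 1] = (77/45) / (1/3) = 77/15.

77/15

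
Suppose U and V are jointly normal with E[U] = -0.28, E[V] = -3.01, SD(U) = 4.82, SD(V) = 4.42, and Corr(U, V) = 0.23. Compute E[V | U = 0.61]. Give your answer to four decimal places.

For a bivariate normal, E[V | U=x] = μ_V + ρ·(σ_V/σ_U)·(x − μ_U).
E[V | U=0.61] = -3.01 + (0.23)·(4.42/4.82)·(0.61 − (-0.28)) = -3.01 + (0.21091)·(0.89) = -2.8223.

-2.8223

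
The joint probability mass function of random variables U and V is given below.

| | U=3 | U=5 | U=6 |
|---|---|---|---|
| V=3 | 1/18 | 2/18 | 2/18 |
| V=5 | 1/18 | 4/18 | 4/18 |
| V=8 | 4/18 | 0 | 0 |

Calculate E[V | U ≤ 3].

P(U ≤ 3) = 1/3.
Summing V·P(U=x,V=y) over the conditioning event gives 20/9.
E[V | U ≤ 3] = (20/9) / (1/3) = 20/3.

20/3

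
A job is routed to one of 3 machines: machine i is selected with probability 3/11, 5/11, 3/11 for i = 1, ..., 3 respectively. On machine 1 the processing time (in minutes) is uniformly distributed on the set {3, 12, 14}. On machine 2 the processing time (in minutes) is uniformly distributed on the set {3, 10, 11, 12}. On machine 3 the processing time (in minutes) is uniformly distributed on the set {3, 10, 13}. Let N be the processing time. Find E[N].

E[N | machine 1] = (3+12+14)/3 = 29/3.
E[N | machine 2] = (3+10+11+12)/4 = 9.
E[N | machine 3] = (3+10+13)/3 = 26/3.
By the law of total expectation,
E[N] = (3/11)·(29/3) + (5/11)·(9) + (3/11)·(26/3) = 100/11.

100/11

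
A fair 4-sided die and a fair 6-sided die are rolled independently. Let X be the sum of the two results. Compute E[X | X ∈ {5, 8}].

44/7

P(X ∈ {5, 8}) = 7/24.
Σ over the event: 5·1/6 + 8·1/8 = 11/6.
E[X | X ∈ {5, 8}] = (11/6) / (7/24) = 44/7.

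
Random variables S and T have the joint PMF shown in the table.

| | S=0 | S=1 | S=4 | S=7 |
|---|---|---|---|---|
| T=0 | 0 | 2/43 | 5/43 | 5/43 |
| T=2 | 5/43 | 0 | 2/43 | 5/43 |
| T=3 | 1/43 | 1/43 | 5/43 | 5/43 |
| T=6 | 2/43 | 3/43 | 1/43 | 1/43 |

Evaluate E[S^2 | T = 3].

163/6

P(T = 3) = 12/43.
Σ S^2·P over the event = 0·(1/43) + 1·(1/43) + 16·(5/43) + 49·(5/43) = 326/43.
E[S^2 | T = 3] = (326/43) / (12/43) = 163/6.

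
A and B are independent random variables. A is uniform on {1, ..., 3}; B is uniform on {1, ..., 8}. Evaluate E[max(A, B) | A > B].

8/3

Outcomes with A > B: (2,1), (3,1), (3,2), each with probability 1/24.
E[max(A, B) | A > B] = (2 + 3 + 3) / 3 = 8/3.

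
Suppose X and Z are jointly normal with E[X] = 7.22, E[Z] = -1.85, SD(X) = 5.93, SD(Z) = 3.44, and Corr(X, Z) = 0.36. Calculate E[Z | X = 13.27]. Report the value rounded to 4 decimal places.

E[Z | X=x] = μ_Z + ρ(σ_Z/σ_X)(x − μ_X) for jointly normal variables.
E[Z | X=13.27] = -1.85 + (0.36)·(3.44/5.93)·(13.27 − (7.22)) = -1.85 + (0.20884)·(6.05) = -0.5865.

-0.5865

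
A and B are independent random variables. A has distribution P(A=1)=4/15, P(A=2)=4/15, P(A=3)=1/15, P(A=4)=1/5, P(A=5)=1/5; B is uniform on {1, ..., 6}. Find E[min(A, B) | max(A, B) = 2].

P(max(A, B) = 2) = 2/15.
Summing min(A,B)·P(x,y) over outcomes with max(A, B) = 2 gives 8/45.
E[min(A, B) | max(A, B) = 2] = (8/45) / (2/15) = 4/3.

4/3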